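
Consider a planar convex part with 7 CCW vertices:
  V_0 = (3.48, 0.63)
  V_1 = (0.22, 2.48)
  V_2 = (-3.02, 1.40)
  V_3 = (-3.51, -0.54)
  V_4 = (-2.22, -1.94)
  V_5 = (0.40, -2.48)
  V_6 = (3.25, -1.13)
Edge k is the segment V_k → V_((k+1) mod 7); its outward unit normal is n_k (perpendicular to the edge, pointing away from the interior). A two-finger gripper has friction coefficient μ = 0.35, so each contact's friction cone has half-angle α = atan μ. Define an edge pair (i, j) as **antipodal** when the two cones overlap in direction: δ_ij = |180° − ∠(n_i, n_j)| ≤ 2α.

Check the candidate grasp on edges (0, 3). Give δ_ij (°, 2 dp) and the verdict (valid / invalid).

α = atan 0.35 = 19.29°;  2α = 38.58°
edge 0: e_0 = (-3.26, +1.85);  n_0 = (+0.4936, +0.8697)
edge 3: e_3 = (+1.29, -1.40);  n_3 = (-0.7354, -0.6776)
∠(n_0, n_3) = 162.23°
δ = |180° − 162.23°| = 17.77°
17.77° ≤ 2α = 38.58°  →  valid

δ = 17.77°, valid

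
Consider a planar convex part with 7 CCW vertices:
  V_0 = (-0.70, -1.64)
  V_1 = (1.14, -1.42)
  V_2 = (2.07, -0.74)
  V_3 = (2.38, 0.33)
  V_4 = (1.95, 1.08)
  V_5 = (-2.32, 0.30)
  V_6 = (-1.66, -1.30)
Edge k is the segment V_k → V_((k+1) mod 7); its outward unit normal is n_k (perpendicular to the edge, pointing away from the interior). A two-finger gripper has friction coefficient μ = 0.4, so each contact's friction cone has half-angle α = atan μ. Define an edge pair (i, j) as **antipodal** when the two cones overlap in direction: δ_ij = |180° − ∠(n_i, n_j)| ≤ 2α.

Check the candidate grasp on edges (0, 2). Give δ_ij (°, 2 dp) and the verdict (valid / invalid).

δ = 112.98°, invalid

α = atan 0.4 = 21.80°;  2α = 43.60°
edge 0: e_0 = (+1.84, +0.22);  n_0 = (+0.1187, -0.9929)
edge 2: e_2 = (+0.31, +1.07);  n_2 = (+0.9605, -0.2783)
∠(n_0, n_2) = 67.02°
δ = |180° − 67.02°| = 112.98°
112.98° > 2α = 43.60°  →  invalid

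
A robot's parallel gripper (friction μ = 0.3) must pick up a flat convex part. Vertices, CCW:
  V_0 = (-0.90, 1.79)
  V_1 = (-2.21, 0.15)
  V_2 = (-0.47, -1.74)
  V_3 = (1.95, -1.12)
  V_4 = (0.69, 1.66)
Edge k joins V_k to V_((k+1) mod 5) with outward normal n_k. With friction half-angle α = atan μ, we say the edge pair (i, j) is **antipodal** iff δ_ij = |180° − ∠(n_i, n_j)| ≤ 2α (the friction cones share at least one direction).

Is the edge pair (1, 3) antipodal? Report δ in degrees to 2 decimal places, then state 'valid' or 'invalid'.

α = atan 0.3 = 16.70°;  2α = 33.40°
edge 1: e_1 = (+1.74, -1.89);  n_1 = (-0.7357, -0.6773)
edge 3: e_3 = (-1.26, +2.78);  n_3 = (+0.9108, +0.4128)
∠(n_1, n_3) = 161.75°
δ = |180° − 161.75°| = 18.25°
18.25° ≤ 2α = 33.40°  →  valid

δ = 18.25°, valid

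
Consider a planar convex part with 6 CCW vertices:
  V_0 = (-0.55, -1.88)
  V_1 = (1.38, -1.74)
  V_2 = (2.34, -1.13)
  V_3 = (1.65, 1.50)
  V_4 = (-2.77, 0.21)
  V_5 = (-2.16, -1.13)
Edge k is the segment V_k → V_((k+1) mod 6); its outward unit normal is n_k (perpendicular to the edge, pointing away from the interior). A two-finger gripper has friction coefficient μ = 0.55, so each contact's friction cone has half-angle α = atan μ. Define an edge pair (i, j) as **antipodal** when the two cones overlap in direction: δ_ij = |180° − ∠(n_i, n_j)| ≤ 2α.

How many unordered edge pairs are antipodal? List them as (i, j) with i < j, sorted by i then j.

count = 5; pairs: (0,3), (1,3), (2,4), (2,5), (3,5)

α = atan 0.55 = 28.81°;  2α = 57.62°
n_0 = (+0.0723, -0.9974)
n_1 = (+0.5363, -0.8440)
n_2 = (+0.9673, +0.2538)
n_3 = (-0.2802, +0.9600)
n_4 = (-0.9101, -0.4143)
n_5 = (-0.4223, -0.9065)
  (0,1): δ = 151.72°  ·
  (0,2): δ = 79.45°  ·
  (0,3): δ = 12.12°  ✓
  (0,4): δ = 110.33°  ·
  (0,5): δ = 150.87°  ·
  (1,2): δ = 107.73°  ·
  (1,3): δ = 16.16°  ✓
  (1,4): δ = 82.04°  ·
  (1,5): δ = 122.59°  ·
  (2,3): δ = 88.43°  ·
  (2,4): δ = 9.78°  ✓
  (2,5): δ = 50.32°  ✓
  (3,4): δ = 81.79°  ·
  (3,5): δ = 41.25°  ✓
  (4,5): δ = 139.45°  ·
antipodal pairs: 5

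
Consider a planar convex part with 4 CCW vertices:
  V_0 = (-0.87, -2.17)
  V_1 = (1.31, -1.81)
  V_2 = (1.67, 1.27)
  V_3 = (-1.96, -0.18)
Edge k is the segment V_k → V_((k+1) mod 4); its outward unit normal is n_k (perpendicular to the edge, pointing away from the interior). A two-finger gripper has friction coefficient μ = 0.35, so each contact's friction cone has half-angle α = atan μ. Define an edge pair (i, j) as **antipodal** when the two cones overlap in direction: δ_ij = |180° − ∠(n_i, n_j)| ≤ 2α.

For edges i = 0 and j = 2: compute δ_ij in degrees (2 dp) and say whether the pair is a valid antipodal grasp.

δ = 12.40°, valid

α = atan 0.35 = 19.29°;  2α = 38.58°
edge 0: e_0 = (+2.18, +0.36);  n_0 = (+0.1629, -0.9866)
edge 2: e_2 = (-3.63, -1.45);  n_2 = (-0.3709, +0.9287)
∠(n_0, n_2) = 167.60°
δ = |180° − 167.60°| = 12.40°
12.40° ≤ 2α = 38.58°  →  valid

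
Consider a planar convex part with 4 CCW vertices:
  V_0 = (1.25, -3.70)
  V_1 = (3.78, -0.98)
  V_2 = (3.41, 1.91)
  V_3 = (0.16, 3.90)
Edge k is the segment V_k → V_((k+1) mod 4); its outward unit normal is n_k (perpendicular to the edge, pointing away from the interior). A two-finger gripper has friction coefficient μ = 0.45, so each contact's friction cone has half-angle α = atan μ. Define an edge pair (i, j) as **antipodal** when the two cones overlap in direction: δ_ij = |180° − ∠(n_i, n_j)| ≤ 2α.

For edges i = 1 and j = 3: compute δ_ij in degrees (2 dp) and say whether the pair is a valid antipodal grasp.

α = atan 0.45 = 24.23°;  2α = 48.46°
edge 1: e_1 = (-0.37, +2.89);  n_1 = (+0.9919, +0.1270)
edge 3: e_3 = (+1.09, -7.60);  n_3 = (-0.9899, -0.1420)
∠(n_1, n_3) = 179.13°
δ = |180° − 179.13°| = 0.87°
0.87° ≤ 2α = 48.46°  →  valid

δ = 0.87°, valid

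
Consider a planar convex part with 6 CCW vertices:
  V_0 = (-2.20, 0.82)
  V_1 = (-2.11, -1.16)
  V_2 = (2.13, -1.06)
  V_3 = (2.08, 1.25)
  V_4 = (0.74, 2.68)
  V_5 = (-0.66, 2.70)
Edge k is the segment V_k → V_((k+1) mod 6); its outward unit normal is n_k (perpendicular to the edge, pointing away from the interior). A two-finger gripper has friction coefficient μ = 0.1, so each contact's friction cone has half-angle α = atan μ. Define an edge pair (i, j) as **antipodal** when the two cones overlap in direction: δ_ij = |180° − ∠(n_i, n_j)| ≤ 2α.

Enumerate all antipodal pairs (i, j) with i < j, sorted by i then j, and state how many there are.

α = atan 0.1 = 5.71°;  2α = 11.42°
n_0 = (-0.9990, -0.0454)
n_1 = (+0.0236, -0.9997)
n_2 = (+0.9998, +0.0216)
n_3 = (+0.7297, +0.6838)
n_4 = (+0.0143, +0.9999)
n_5 = (-0.7736, +0.6337)
  (0,1): δ = 91.25°  ·
  (0,2): δ = 1.36°  ✓
  (0,3): δ = 40.54°  ·
  (0,4): δ = 86.58°  ·
  (0,5): δ = 138.07°  ·
  (1,2): δ = 90.11°  ·
  (1,3): δ = 48.21°  ·
  (1,4): δ = 2.17°  ✓
  (1,5): δ = 49.33°  ·
  (2,3): δ = 138.10°  ·
  (2,4): δ = 92.06°  ·
  (2,5): δ = 40.56°  ·
  (3,4): δ = 133.96°  ·
  (3,5): δ = 82.46°  ·
  (4,5): δ = 128.50°  ·
antipodal pairs: 2

count = 2; pairs: (0,2), (1,4)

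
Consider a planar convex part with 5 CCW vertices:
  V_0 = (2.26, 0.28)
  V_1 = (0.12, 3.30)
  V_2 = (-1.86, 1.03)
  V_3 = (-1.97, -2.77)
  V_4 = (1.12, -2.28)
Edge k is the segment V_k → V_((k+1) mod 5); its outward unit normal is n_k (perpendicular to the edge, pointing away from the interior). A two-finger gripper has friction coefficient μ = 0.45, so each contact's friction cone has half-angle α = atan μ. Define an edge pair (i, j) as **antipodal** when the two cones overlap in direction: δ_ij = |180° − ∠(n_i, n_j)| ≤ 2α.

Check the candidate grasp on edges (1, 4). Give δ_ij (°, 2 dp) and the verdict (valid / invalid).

α = atan 0.45 = 24.23°;  2α = 48.46°
edge 1: e_1 = (-1.98, -2.27);  n_1 = (-0.7536, +0.6573)
edge 4: e_4 = (+1.14, +2.56);  n_4 = (+0.9135, -0.4068)
∠(n_1, n_4) = 162.91°
δ = |180° − 162.91°| = 17.09°
17.09° ≤ 2α = 48.46°  →  valid

δ = 17.09°, valid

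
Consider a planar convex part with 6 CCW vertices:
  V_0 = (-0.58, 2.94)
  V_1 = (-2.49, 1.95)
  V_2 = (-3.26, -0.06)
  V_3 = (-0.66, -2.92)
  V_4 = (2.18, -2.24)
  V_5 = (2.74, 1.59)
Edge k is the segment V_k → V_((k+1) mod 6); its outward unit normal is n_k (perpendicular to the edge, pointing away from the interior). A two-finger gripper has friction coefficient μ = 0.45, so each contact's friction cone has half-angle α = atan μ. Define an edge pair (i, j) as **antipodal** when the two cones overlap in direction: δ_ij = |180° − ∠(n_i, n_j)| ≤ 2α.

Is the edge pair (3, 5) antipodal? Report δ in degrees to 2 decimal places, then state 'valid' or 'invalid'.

δ = 35.59°, valid

α = atan 0.45 = 24.23°;  2α = 48.46°
edge 3: e_3 = (+2.84, +0.68);  n_3 = (+0.2329, -0.9725)
edge 5: e_5 = (-3.32, +1.35);  n_5 = (+0.3767, +0.9263)
∠(n_3, n_5) = 144.41°
δ = |180° − 144.41°| = 35.59°
35.59° ≤ 2α = 48.46°  →  valid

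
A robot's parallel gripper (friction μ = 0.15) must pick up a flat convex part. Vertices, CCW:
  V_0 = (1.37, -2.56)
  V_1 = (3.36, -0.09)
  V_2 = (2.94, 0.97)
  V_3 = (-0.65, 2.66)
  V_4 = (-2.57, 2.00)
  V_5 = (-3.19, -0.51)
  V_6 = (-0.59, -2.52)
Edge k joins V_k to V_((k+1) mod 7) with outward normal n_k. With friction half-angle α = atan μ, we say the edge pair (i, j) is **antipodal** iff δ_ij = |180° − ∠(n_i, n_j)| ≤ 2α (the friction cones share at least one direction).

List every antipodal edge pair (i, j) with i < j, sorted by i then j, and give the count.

α = atan 0.15 = 8.53°;  2α = 17.06°
n_0 = (+0.7787, -0.6274)
n_1 = (+0.9297, +0.3684)
n_2 = (+0.4259, +0.9048)
n_3 = (-0.3251, +0.9457)
n_4 = (-0.9708, +0.2398)
n_5 = (-0.6116, -0.7912)
n_6 = (-0.0204, -0.9998)
  (0,1): δ = 119.53°  ·
  (0,2): δ = 76.35°  ·
  (0,3): δ = 32.17°  ·
  (0,4): δ = 24.98°  ·
  (0,5): δ = 91.15°  ·
  (0,6): δ = 127.69°  ·
  (1,2): δ = 136.82°  ·
  (1,3): δ = 92.64°  ·
  (1,4): δ = 35.49°  ·
  (1,5): δ = 30.68°  ·
  (1,6): δ = 67.22°  ·
  (2,3): δ = 135.82°  ·
  (2,4): δ = 78.67°  ·
  (2,5): δ = 12.50°  ✓
  (2,6): δ = 24.04°  ·
  (3,4): δ = 122.85°  ·
  (3,5): δ = 56.68°  ·
  (3,6): δ = 20.14°  ·
  (4,5): δ = 113.83°  ·
  (4,6): δ = 77.29°  ·
  (5,6): δ = 143.46°  ·
antipodal pairs: 1

count = 1; pairs: (2,5)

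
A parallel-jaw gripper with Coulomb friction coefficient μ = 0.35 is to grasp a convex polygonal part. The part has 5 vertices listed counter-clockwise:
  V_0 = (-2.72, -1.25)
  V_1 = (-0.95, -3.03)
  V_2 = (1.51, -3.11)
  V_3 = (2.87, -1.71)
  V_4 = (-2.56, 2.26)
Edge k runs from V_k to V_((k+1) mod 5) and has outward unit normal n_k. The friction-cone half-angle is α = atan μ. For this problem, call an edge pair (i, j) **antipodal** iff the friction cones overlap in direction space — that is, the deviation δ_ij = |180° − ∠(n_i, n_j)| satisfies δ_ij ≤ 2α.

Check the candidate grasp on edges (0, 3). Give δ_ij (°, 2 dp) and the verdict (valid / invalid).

α = atan 0.35 = 19.29°;  2α = 38.58°
edge 0: e_0 = (+1.77, -1.78);  n_0 = (-0.7091, -0.7051)
edge 3: e_3 = (-5.43, +3.97);  n_3 = (+0.5902, +0.8073)
∠(n_0, n_3) = 171.01°
δ = |180° − 171.01°| = 8.99°
8.99° ≤ 2α = 38.58°  →  valid

δ = 8.99°, valid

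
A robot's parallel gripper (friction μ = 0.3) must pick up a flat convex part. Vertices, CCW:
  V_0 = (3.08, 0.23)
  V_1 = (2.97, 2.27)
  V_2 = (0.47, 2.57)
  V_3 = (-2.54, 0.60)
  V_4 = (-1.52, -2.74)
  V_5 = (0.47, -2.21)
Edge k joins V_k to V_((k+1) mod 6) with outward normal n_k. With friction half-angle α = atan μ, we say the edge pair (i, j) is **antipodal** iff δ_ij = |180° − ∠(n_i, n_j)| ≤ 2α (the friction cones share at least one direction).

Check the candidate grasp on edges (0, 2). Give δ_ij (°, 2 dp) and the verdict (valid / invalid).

α = atan 0.3 = 16.70°;  2α = 33.40°
edge 0: e_0 = (-0.11, +2.04);  n_0 = (+0.9985, +0.0538)
edge 2: e_2 = (-3.01, -1.97);  n_2 = (-0.5476, +0.8367)
∠(n_0, n_2) = 120.12°
δ = |180° − 120.12°| = 59.88°
59.88° > 2α = 33.40°  →  invalid

δ = 59.88°, invalid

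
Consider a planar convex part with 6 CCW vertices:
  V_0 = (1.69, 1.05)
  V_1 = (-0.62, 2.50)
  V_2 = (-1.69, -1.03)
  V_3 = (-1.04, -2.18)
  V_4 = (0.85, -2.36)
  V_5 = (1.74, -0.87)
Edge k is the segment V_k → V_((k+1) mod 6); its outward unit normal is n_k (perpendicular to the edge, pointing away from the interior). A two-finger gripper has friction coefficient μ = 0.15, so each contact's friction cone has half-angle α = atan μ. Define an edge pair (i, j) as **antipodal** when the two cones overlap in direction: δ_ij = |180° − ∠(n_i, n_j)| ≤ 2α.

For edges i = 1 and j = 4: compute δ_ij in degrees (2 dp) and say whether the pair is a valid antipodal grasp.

δ = 13.99°, valid

α = atan 0.15 = 8.53°;  2α = 17.06°
edge 1: e_1 = (-1.07, -3.53);  n_1 = (-0.9570, +0.2901)
edge 4: e_4 = (+0.89, +1.49);  n_4 = (+0.8585, -0.5128)
∠(n_1, n_4) = 166.01°
δ = |180° − 166.01°| = 13.99°
13.99° ≤ 2α = 17.06°  →  valid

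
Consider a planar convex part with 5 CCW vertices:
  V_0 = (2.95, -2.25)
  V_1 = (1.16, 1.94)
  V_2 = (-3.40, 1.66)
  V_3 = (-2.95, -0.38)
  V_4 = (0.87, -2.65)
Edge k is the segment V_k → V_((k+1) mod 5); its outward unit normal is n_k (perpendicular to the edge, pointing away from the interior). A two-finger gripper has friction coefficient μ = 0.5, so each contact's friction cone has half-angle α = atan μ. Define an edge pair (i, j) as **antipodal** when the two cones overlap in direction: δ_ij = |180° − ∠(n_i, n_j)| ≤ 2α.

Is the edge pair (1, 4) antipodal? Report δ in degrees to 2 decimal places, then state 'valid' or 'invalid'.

α = atan 0.5 = 26.57°;  2α = 53.13°
edge 1: e_1 = (-4.56, -0.28);  n_1 = (-0.0613, +0.9981)
edge 4: e_4 = (+2.08, +0.40);  n_4 = (+0.1888, -0.9820)
∠(n_1, n_4) = 172.63°
δ = |180° − 172.63°| = 7.37°
7.37° ≤ 2α = 53.13°  →  valid

δ = 7.37°, valid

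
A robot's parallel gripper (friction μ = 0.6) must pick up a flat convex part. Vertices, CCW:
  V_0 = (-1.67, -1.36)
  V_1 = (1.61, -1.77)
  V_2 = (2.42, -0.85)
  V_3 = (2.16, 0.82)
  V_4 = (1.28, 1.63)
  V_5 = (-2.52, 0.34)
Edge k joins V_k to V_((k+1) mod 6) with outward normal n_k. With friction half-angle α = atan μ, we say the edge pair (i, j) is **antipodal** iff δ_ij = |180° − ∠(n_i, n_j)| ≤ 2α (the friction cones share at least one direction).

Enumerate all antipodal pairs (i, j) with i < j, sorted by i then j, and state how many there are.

count = 5; pairs: (0,3), (0,4), (1,4), (2,5), (3,5)

α = atan 0.6 = 30.96°;  2α = 61.93°
n_0 = (-0.1240, -0.9923)
n_1 = (+0.7506, -0.6608)
n_2 = (+0.9881, +0.1538)
n_3 = (+0.6772, +0.7358)
n_4 = (-0.3215, +0.9469)
n_5 = (-0.8944, -0.4472)
  (0,1): δ = 124.24°  ·
  (0,2): δ = 74.03°  ·
  (0,3): δ = 35.50°  ✓
  (0,4): δ = 25.88°  ✓
  (0,5): δ = 123.69°  ·
  (1,2): δ = 129.79°  ·
  (1,3): δ = 91.27°  ·
  (1,4): δ = 29.89°  ✓
  (1,5): δ = 67.93°  ·
  (2,3): δ = 141.48°  ·
  (2,4): δ = 80.10°  ·
  (2,5): δ = 17.72°  ✓
  (3,4): δ = 118.62°  ·
  (3,5): δ = 20.81°  ✓
  (4,5): δ = 82.19°  ·
antipodal pairs: 5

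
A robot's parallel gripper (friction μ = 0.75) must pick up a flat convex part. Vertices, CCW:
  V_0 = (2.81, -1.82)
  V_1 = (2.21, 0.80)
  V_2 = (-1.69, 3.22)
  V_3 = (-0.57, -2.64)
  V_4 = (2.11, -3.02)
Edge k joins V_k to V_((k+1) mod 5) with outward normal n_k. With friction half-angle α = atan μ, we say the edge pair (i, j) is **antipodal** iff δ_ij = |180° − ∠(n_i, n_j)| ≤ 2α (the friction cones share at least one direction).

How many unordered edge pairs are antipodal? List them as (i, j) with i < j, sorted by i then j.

count = 5; pairs: (0,2), (0,3), (1,2), (1,3), (2,4)

α = atan 0.75 = 36.87°;  2α = 73.74°
n_0 = (+0.9748, +0.2232)
n_1 = (+0.5273, +0.8497)
n_2 = (-0.9822, -0.1877)
n_3 = (-0.1404, -0.9901)
n_4 = (+0.8638, -0.5039)
  (0,1): δ = 134.72°  ·
  (0,2): δ = 2.08°  ✓
  (0,3): δ = 69.03°  ✓
  (0,4): δ = 136.84°  ·
  (1,2): δ = 47.36°  ✓
  (1,3): δ = 23.75°  ✓
  (1,4): δ = 91.56°  ·
  (2,3): δ = 108.89°  ·
  (2,4): δ = 41.08°  ✓
  (3,4): δ = 112.19°  ·
antipodal pairs: 5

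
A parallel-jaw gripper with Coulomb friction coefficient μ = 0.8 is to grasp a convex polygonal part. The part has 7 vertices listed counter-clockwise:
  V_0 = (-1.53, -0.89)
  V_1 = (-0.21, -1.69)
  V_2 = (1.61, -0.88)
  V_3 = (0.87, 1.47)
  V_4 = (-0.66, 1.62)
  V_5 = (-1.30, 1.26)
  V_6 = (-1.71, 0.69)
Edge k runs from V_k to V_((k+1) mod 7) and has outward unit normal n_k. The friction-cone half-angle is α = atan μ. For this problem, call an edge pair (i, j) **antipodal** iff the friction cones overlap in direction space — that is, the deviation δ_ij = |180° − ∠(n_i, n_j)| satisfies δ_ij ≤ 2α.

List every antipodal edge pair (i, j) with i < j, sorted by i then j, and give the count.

α = atan 0.8 = 38.66°;  2α = 77.32°
n_0 = (-0.5183, -0.8552)
n_1 = (+0.4066, -0.9136)
n_2 = (+0.9538, +0.3004)
n_3 = (+0.0976, +0.9952)
n_4 = (-0.4903, +0.8716)
n_5 = (-0.8118, +0.5839)
n_6 = (-0.9936, -0.1132)
  (0,1): δ = 124.79°  ·
  (0,2): δ = 41.30°  ✓
  (0,3): δ = 25.62°  ✓
  (0,4): δ = 60.58°  ✓
  (0,5): δ = 85.49°  ·
  (0,6): δ = 127.72°  ·
  (1,2): δ = 96.51°  ·
  (1,3): δ = 29.59°  ✓
  (1,4): δ = 5.37°  ✓
  (1,5): δ = 30.28°  ✓
  (1,6): δ = 72.51°  ✓
  (2,3): δ = 113.08°  ·
  (2,4): δ = 78.12°  ·
  (2,5): δ = 53.21°  ✓
  (2,6): δ = 10.98°  ✓
  (3,4): δ = 145.04°  ·
  (3,5): δ = 120.13°  ·
  (3,6): δ = 77.90°  ·
  (4,5): δ = 155.09°  ·
  (4,6): δ = 112.86°  ·
  (5,6): δ = 137.77°  ·
antipodal pairs: 9

count = 9; pairs: (0,2), (0,3), (0,4), (1,3), (1,4), (1,5), (1,6), (2,5), (2,6)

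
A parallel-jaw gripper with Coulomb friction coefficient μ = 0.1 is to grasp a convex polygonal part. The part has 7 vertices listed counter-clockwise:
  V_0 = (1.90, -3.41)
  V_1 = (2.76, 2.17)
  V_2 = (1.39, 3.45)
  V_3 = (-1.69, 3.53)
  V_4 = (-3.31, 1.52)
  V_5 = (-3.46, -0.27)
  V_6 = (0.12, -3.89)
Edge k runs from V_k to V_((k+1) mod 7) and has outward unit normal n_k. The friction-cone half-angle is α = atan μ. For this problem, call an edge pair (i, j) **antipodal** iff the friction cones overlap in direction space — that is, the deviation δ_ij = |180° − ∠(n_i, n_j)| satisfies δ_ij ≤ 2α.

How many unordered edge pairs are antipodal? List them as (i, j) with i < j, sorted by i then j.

count = 2; pairs: (0,4), (1,5)

α = atan 0.1 = 5.71°;  2α = 11.42°
n_0 = (+0.9883, -0.1523)
n_1 = (+0.6827, +0.7307)
n_2 = (+0.0260, +0.9997)
n_3 = (-0.7786, +0.6275)
n_4 = (-0.9965, +0.0835)
n_5 = (-0.7110, -0.7032)
n_6 = (+0.2604, -0.9655)
  (0,1): δ = 124.29°  ·
  (0,2): δ = 82.73°  ·
  (0,3): δ = 30.11°  ·
  (0,4): δ = 3.97°  ✓
  (0,5): δ = 53.44°  ·
  (0,6): δ = 113.85°  ·
  (1,2): δ = 138.43°  ·
  (1,3): δ = 85.81°  ·
  (1,4): δ = 51.74°  ·
  (1,5): δ = 2.26°  ✓
  (1,6): δ = 58.15°  ·
  (2,3): δ = 127.38°  ·
  (2,4): δ = 93.30°  ·
  (2,5): δ = 43.83°  ·
  (2,6): δ = 16.58°  ·
  (3,4): δ = 145.92°  ·
  (3,5): δ = 96.45°  ·
  (3,6): δ = 36.04°  ·
  (4,5): δ = 130.53°  ·
  (4,6): δ = 70.12°  ·
  (5,6): δ = 119.59°  ·
antipodal pairs: 2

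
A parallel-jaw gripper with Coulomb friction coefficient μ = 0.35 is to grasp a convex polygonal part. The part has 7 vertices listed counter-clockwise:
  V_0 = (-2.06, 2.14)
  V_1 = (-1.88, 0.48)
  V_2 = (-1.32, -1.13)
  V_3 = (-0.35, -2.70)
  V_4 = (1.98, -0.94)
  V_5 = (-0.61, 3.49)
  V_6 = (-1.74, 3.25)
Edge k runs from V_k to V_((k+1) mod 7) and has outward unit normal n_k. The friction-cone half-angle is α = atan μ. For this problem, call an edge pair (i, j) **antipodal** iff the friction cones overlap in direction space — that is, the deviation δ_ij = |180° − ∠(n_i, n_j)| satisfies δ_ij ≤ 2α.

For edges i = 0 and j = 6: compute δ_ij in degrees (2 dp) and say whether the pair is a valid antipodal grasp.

δ = 157.73°, invalid

α = atan 0.35 = 19.29°;  2α = 38.58°
edge 0: e_0 = (+0.18, -1.66);  n_0 = (-0.9942, -0.1078)
edge 6: e_6 = (-0.32, -1.11);  n_6 = (-0.9609, +0.2770)
∠(n_0, n_6) = 22.27°
δ = |180° − 22.27°| = 157.73°
157.73° > 2α = 38.58°  →  invalid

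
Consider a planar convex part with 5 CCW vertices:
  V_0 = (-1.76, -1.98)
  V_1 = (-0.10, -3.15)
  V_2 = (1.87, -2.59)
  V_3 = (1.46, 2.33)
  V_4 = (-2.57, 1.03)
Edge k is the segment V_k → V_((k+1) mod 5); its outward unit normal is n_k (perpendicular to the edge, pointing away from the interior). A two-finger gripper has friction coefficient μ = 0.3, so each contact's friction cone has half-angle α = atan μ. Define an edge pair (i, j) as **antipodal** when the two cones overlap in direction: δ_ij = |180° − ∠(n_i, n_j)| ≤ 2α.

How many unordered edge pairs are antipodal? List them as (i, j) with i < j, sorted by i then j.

count = 2; pairs: (1,3), (2,4)

α = atan 0.3 = 16.70°;  2α = 33.40°
n_0 = (-0.5761, -0.8174)
n_1 = (+0.2734, -0.9619)
n_2 = (+0.9965, +0.0830)
n_3 = (-0.3070, +0.9517)
n_4 = (-0.9656, -0.2599)
  (0,1): δ = 128.95°  ·
  (0,2): δ = 50.06°  ·
  (0,3): δ = 53.06°  ·
  (0,4): δ = 140.24°  ·
  (1,2): δ = 101.10°  ·
  (1,3): δ = 2.01°  ✓
  (1,4): δ = 89.19°  ·
  (2,3): δ = 76.88°  ·
  (2,4): δ = 10.30°  ✓
  (3,4): δ = 92.82°  ·
antipodal pairs: 2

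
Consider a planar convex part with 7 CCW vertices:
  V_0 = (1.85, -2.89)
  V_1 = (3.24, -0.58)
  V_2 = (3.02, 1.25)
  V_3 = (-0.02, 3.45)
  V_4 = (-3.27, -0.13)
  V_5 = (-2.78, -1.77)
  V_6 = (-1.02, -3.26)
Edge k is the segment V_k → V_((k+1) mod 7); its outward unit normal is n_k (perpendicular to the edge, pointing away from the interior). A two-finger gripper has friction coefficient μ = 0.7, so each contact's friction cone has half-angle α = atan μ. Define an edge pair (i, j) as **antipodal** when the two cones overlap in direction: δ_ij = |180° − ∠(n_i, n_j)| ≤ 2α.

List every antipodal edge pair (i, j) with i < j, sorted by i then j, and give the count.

α = atan 0.7 = 34.99°;  2α = 69.98°
n_0 = (+0.8568, -0.5156)
n_1 = (+0.9929, +0.1194)
n_2 = (+0.5863, +0.8101)
n_3 = (-0.7404, +0.6722)
n_4 = (-0.9581, -0.2863)
n_5 = (-0.6461, -0.7632)
n_6 = (+0.1279, -0.9918)
  (0,1): δ = 142.11°  ·
  (0,2): δ = 94.86°  ·
  (0,3): δ = 11.20°  ✓
  (0,4): δ = 47.67°  ✓
  (0,5): δ = 80.79°  ·
  (0,6): δ = 128.38°  ·
  (1,2): δ = 132.75°  ·
  (1,3): δ = 49.09°  ✓
  (1,4): δ = 9.78°  ✓
  (1,5): δ = 42.89°  ✓
  (1,6): δ = 90.49°  ·
  (2,3): δ = 96.34°  ·
  (2,4): δ = 37.47°  ✓
  (2,5): δ = 4.36°  ✓
  (2,6): δ = 43.24°  ✓
  (3,4): δ = 121.13°  ·
  (3,5): δ = 88.02°  ·
  (3,6): δ = 40.42°  ✓
  (4,5): δ = 146.89°  ·
  (4,6): δ = 99.29°  ·
  (5,6): δ = 132.40°  ·
antipodal pairs: 9

count = 9; pairs: (0,3), (0,4), (1,3), (1,4), (1,5), (2,4), (2,5), (2,6), (3,6)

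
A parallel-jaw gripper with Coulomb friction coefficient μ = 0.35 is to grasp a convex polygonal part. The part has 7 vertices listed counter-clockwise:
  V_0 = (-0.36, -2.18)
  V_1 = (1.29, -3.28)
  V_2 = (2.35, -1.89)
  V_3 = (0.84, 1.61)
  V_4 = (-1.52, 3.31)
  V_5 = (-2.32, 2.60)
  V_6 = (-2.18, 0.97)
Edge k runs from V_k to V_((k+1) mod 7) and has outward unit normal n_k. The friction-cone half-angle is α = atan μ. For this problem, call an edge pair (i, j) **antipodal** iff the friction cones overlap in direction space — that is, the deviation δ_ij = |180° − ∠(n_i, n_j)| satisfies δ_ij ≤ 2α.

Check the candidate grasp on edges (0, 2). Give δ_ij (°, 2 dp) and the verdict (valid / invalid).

δ = 32.97°, valid

α = atan 0.35 = 19.29°;  2α = 38.58°
edge 0: e_0 = (+1.65, -1.10);  n_0 = (-0.5547, -0.8321)
edge 2: e_2 = (-1.51, +3.50);  n_2 = (+0.9182, +0.3961)
∠(n_0, n_2) = 147.03°
δ = |180° − 147.03°| = 32.97°
32.97° ≤ 2α = 38.58°  →  valid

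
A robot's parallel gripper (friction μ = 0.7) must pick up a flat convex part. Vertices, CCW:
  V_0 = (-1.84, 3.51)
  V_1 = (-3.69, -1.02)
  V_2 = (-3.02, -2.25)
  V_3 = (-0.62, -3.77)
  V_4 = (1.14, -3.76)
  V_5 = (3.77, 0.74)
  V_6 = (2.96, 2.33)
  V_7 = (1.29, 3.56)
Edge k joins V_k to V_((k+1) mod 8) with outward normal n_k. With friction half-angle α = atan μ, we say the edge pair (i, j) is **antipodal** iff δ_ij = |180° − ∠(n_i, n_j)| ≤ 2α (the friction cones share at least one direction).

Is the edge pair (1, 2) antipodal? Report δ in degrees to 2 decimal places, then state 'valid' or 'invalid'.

α = atan 0.7 = 34.99°;  2α = 69.98°
edge 1: e_1 = (+0.67, -1.23);  n_1 = (-0.8782, -0.4784)
edge 2: e_2 = (+2.40, -1.52);  n_2 = (-0.5351, -0.8448)
∠(n_1, n_2) = 29.07°
δ = |180° − 29.07°| = 150.93°
150.93° > 2α = 69.98°  →  invalid

δ = 150.93°, invalid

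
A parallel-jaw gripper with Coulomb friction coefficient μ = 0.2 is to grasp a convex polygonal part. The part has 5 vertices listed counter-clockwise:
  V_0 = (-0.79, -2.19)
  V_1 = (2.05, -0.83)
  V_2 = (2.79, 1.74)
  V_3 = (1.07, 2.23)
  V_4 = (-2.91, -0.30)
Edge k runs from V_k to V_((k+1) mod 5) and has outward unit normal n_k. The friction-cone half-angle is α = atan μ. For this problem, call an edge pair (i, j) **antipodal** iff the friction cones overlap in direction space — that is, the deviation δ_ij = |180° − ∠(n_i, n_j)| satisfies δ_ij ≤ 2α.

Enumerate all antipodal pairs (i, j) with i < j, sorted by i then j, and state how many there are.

α = atan 0.2 = 11.31°;  2α = 22.62°
n_0 = (+0.4319, -0.9019)
n_1 = (+0.9610, -0.2767)
n_2 = (+0.2740, +0.9617)
n_3 = (-0.5365, +0.8439)
n_4 = (-0.6655, -0.7464)
  (0,1): δ = 131.65°  ·
  (0,2): δ = 41.49°  ·
  (0,3): δ = 6.85°  ✓
  (0,4): δ = 112.69°  ·
  (1,2): δ = 89.84°  ·
  (1,3): δ = 41.49°  ·
  (1,4): δ = 64.35°  ·
  (2,3): δ = 131.66°  ·
  (2,4): δ = 25.82°  ·
  (3,4): δ = 74.16°  ·
antipodal pairs: 1

count = 1; pairs: (0,3)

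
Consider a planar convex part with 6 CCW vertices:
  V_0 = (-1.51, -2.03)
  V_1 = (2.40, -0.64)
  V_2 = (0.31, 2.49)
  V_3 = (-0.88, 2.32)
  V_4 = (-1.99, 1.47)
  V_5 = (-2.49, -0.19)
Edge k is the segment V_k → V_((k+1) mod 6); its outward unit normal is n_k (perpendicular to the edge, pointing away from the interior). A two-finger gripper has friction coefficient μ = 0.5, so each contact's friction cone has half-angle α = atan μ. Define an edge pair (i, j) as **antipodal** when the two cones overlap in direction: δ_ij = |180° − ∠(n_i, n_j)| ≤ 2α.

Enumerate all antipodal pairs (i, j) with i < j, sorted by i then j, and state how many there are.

α = atan 0.5 = 26.57°;  2α = 53.13°
n_0 = (+0.3350, -0.9422)
n_1 = (+0.8316, +0.5553)
n_2 = (-0.1414, +0.9899)
n_3 = (-0.6080, +0.7940)
n_4 = (-0.9575, +0.2884)
n_5 = (-0.8826, -0.4701)
  (0,1): δ = 75.84°  ·
  (0,2): δ = 11.44°  ✓
  (0,3): δ = 17.87°  ✓
  (0,4): δ = 53.67°  ·
  (0,5): δ = 98.47°  ·
  (1,2): δ = 115.60°  ·
  (1,3): δ = 86.29°  ·
  (1,4): δ = 50.49°  ✓
  (1,5): δ = 5.69°  ✓
  (2,3): δ = 150.69°  ·
  (2,4): δ = 114.89°  ·
  (2,5): δ = 70.09°  ·
  (3,4): δ = 144.21°  ·
  (3,5): δ = 99.40°  ·
  (4,5): δ = 135.20°  ·
antipodal pairs: 4

count = 4; pairs: (0,2), (0,3), (1,4), (1,5)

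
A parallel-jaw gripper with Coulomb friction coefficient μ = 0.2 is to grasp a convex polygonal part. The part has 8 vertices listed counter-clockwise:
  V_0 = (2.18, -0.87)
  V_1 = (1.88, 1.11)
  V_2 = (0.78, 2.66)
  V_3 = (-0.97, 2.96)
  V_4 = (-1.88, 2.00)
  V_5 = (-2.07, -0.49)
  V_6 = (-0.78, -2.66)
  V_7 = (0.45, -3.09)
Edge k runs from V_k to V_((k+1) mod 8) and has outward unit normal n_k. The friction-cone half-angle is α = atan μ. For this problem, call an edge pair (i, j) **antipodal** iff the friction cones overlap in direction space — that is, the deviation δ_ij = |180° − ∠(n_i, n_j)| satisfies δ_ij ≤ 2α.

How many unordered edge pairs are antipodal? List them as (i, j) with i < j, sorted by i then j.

α = atan 0.2 = 11.31°;  2α = 22.62°
n_0 = (+0.9887, +0.1498)
n_1 = (+0.8155, +0.5787)
n_2 = (+0.1690, +0.9856)
n_3 = (-0.7258, +0.6880)
n_4 = (-0.9971, +0.0761)
n_5 = (-0.8596, -0.5110)
n_6 = (-0.3300, -0.9440)
n_7 = (+0.7888, -0.6147)
  (0,1): δ = 153.25°  ·
  (0,2): δ = 108.34°  ·
  (0,3): δ = 52.08°  ·
  (0,4): δ = 12.98°  ✓
  (0,5): δ = 22.11°  ✓
  (0,6): δ = 62.12°  ·
  (0,7): δ = 133.46°  ·
  (1,2): δ = 135.09°  ·
  (1,3): δ = 78.83°  ·
  (1,4): δ = 39.73°  ·
  (1,5): δ = 4.63°  ✓
  (1,6): δ = 35.37°  ·
  (1,7): δ = 106.71°  ·
  (2,3): δ = 123.74°  ·
  (2,4): δ = 84.64°  ·
  (2,5): δ = 49.54°  ·
  (2,6): δ = 9.54°  ✓
  (2,7): δ = 61.80°  ·
  (3,4): δ = 140.90°  ·
  (3,5): δ = 105.80°  ·
  (3,6): δ = 65.80°  ·
  (3,7): δ = 5.54°  ✓
  (4,5): δ = 144.91°  ·
  (4,6): δ = 104.91°  ·
  (4,7): δ = 33.57°  ·
  (5,6): δ = 140.00°  ·
  (5,7): δ = 68.66°  ·
  (6,7): δ = 108.66°  ·
antipodal pairs: 5

count = 5; pairs: (0,4), (0,5), (1,5), (2,6), (3,7)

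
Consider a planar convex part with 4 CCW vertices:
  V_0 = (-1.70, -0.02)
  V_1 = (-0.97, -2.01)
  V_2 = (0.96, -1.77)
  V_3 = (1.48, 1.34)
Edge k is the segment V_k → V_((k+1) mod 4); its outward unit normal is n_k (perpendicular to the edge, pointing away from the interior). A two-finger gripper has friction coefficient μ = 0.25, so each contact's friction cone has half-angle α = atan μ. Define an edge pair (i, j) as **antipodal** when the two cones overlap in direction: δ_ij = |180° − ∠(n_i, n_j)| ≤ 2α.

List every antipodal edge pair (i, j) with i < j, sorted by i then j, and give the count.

count = 1; pairs: (1,3)

α = atan 0.25 = 14.04°;  2α = 28.07°
n_0 = (-0.9388, -0.3444)
n_1 = (+0.1234, -0.9924)
n_2 = (+0.9863, -0.1649)
n_3 = (-0.3932, +0.9194)
  (0,1): δ = 103.06°  ·
  (0,2): δ = 29.64°  ·
  (0,3): δ = 93.01°  ·
  (1,2): δ = 106.58°  ·
  (1,3): δ = 16.07°  ✓
  (2,3): δ = 57.35°  ·
antipodal pairs: 1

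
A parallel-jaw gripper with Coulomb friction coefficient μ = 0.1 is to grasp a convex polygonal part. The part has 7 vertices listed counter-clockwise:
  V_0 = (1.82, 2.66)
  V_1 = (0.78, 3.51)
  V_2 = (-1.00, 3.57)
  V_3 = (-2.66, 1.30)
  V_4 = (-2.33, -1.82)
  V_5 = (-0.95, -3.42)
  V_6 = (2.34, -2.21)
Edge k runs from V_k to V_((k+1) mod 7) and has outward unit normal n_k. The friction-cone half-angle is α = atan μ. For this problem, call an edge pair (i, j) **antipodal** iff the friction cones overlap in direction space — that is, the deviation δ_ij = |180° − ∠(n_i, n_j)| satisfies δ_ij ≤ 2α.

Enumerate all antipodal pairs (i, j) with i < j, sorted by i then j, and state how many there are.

count = 2; pairs: (0,4), (3,6)

α = atan 0.1 = 5.71°;  2α = 11.42°
n_0 = (+0.6328, +0.7743)
n_1 = (+0.0337, +0.9994)
n_2 = (-0.8072, +0.5903)
n_3 = (-0.9945, -0.1052)
n_4 = (-0.7572, -0.6531)
n_5 = (+0.3452, -0.9385)
n_6 = (+0.9943, +0.1062)
  (0,1): δ = 142.67°  ·
  (0,2): δ = 86.92°  ·
  (0,3): δ = 44.70°  ·
  (0,4): δ = 9.96°  ✓
  (0,5): δ = 59.45°  ·
  (0,6): δ = 135.35°  ·
  (1,2): δ = 124.25°  ·
  (1,3): δ = 82.03°  ·
  (1,4): δ = 47.29°  ·
  (1,5): δ = 22.12°  ·
  (1,6): δ = 98.03°  ·
  (2,3): δ = 137.79°  ·
  (2,4): δ = 103.05°  ·
  (2,5): δ = 33.63°  ·
  (2,6): δ = 42.27°  ·
  (3,4): δ = 145.26°  ·
  (3,5): δ = 75.85°  ·
  (3,6): δ = 0.06°  ✓
  (4,5): δ = 110.59°  ·
  (4,6): δ = 34.68°  ·
  (5,6): δ = 104.10°  ·
antipodal pairs: 2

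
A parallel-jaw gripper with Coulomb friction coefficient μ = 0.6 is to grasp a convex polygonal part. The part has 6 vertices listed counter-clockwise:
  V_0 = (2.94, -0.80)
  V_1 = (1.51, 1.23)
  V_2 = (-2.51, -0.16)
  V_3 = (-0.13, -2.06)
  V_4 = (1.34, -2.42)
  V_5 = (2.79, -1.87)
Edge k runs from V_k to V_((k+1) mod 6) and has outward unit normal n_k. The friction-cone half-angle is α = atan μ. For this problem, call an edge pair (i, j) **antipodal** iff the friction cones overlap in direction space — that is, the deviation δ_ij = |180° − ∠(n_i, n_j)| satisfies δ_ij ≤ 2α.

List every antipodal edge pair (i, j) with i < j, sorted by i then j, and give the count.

count = 6; pairs: (0,2), (0,3), (1,2), (1,3), (1,4), (2,5)

α = atan 0.6 = 30.96°;  2α = 61.93°
n_0 = (+0.8175, +0.5759)
n_1 = (-0.3268, +0.9451)
n_2 = (-0.6239, -0.7815)
n_3 = (-0.2379, -0.9713)
n_4 = (+0.3547, -0.9350)
n_5 = (+0.9903, -0.1388)
  (0,1): δ = 106.09°  ·
  (0,2): δ = 16.24°  ✓
  (0,3): δ = 41.08°  ✓
  (0,4): δ = 75.61°  ·
  (0,5): δ = 136.86°  ·
  (1,2): δ = 57.67°  ✓
  (1,3): δ = 32.83°  ✓
  (1,4): δ = 1.70°  ✓
  (1,5): δ = 62.95°  ·
  (2,3): δ = 155.16°  ·
  (2,4): δ = 120.63°  ·
  (2,5): δ = 59.38°  ✓
  (3,4): δ = 145.47°  ·
  (3,5): δ = 84.22°  ·
  (4,5): δ = 118.75°  ·
antipodal pairs: 6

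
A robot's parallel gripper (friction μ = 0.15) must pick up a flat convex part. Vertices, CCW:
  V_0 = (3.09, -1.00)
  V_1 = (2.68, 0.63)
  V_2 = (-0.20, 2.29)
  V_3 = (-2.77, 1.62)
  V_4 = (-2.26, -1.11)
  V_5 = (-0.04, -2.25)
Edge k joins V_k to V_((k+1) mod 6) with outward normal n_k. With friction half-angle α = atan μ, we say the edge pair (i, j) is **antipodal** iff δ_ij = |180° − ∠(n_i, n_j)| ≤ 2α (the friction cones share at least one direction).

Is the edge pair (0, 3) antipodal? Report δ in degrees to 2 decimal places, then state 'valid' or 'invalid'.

α = atan 0.15 = 8.53°;  2α = 17.06°
edge 0: e_0 = (-0.41, +1.63);  n_0 = (+0.9698, +0.2439)
edge 3: e_3 = (+0.51, -2.73);  n_3 = (-0.9830, -0.1836)
∠(n_0, n_3) = 176.46°
δ = |180° − 176.46°| = 3.54°
3.54° ≤ 2α = 17.06°  →  valid

δ = 3.54°, valid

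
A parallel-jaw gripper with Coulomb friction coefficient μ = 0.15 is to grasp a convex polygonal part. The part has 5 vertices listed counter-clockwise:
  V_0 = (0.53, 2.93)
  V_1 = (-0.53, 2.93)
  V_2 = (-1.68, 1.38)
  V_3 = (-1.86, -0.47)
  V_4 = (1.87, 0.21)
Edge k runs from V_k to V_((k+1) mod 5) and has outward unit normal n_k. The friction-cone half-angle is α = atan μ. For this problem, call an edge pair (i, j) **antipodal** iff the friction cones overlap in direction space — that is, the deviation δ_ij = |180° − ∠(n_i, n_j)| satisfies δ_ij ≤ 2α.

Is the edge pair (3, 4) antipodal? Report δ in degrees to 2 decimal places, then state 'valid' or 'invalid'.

α = atan 0.15 = 8.53°;  2α = 17.06°
edge 3: e_3 = (+3.73, +0.68);  n_3 = (+0.1793, -0.9838)
edge 4: e_4 = (-1.34, +2.72);  n_4 = (+0.8971, +0.4419)
∠(n_3, n_4) = 105.90°
δ = |180° − 105.90°| = 74.10°
74.10° > 2α = 17.06°  →  invalid

δ = 74.10°, invalid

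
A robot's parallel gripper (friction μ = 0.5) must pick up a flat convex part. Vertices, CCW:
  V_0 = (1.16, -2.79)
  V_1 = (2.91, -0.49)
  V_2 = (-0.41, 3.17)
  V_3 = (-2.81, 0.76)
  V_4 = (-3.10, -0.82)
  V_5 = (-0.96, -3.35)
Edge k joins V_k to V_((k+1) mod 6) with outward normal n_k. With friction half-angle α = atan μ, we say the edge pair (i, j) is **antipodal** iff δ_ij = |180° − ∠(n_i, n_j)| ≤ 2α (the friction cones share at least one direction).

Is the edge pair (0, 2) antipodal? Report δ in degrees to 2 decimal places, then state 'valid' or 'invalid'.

δ = 7.61°, valid

α = atan 0.5 = 26.57°;  2α = 53.13°
edge 0: e_0 = (+1.75, +2.30);  n_0 = (+0.7958, -0.6055)
edge 2: e_2 = (-2.40, -2.41);  n_2 = (-0.7086, +0.7056)
∠(n_0, n_2) = 172.39°
δ = |180° − 172.39°| = 7.61°
7.61° ≤ 2α = 53.13°  →  valid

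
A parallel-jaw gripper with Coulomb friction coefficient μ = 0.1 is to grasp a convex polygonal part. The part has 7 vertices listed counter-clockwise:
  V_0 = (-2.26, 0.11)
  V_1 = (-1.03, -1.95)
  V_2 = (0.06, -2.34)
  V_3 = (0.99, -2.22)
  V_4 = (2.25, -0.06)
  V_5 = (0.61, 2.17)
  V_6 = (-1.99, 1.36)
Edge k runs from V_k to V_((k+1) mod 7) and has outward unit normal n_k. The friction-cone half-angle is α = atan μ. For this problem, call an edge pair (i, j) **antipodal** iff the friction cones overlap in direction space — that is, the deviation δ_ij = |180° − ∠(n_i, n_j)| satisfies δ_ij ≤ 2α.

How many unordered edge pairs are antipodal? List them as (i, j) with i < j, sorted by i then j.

α = atan 0.1 = 5.71°;  2α = 11.42°
n_0 = (-0.8586, -0.5127)
n_1 = (-0.3369, -0.9415)
n_2 = (+0.1280, -0.9918)
n_3 = (+0.8638, -0.5039)
n_4 = (+0.8056, +0.5925)
n_5 = (-0.2974, +0.9547)
n_6 = (-0.9775, +0.2111)
  (0,1): δ = 140.53°  ·
  (0,2): δ = 113.49°  ·
  (0,3): δ = 61.10°  ·
  (0,4): δ = 5.49°  ✓
  (0,5): δ = 76.46°  ·
  (0,6): δ = 136.97°  ·
  (1,2): δ = 152.96°  ·
  (1,3): δ = 100.57°  ·
  (1,4): δ = 33.98°  ·
  (1,5): δ = 36.99°  ·
  (1,6): δ = 97.50°  ·
  (2,3): δ = 127.61°  ·
  (2,4): δ = 61.02°  ·
  (2,5): δ = 9.95°  ✓
  (2,6): δ = 70.46°  ·
  (3,4): δ = 113.41°  ·
  (3,5): δ = 42.44°  ·
  (3,6): δ = 18.07°  ·
  (4,5): δ = 109.03°  ·
  (4,6): δ = 48.52°  ·
  (5,6): δ = 119.49°  ·
antipodal pairs: 2

count = 2; pairs: (0,4), (2,5)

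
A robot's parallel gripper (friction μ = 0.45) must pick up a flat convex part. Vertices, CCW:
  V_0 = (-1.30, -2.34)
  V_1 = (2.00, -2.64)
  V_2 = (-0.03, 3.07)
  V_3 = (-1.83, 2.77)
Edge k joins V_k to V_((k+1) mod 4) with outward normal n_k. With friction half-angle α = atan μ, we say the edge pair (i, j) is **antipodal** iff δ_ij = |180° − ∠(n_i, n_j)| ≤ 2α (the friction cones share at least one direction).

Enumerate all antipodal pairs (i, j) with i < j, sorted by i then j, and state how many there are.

count = 2; pairs: (0,2), (1,3)

α = atan 0.45 = 24.23°;  2α = 48.46°
n_0 = (-0.0905, -0.9959)
n_1 = (+0.9422, +0.3350)
n_2 = (-0.1644, +0.9864)
n_3 = (-0.9947, -0.1032)
  (0,1): δ = 65.23°  ·
  (0,2): δ = 14.66°  ✓
  (0,3): δ = 101.12°  ·
  (1,2): δ = 100.11°  ·
  (1,3): δ = 13.65°  ✓
  (2,3): δ = 93.54°  ·
antipodal pairs: 2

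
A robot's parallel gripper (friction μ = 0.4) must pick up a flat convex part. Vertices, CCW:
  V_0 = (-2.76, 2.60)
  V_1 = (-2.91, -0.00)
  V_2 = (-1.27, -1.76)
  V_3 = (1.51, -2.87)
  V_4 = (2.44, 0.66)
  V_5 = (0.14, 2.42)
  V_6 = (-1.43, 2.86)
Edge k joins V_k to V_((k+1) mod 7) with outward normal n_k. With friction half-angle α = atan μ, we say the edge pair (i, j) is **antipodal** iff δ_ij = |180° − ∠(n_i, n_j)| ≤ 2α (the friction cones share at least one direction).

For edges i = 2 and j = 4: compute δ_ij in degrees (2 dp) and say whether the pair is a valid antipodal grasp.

α = atan 0.4 = 21.80°;  2α = 43.60°
edge 2: e_2 = (+2.78, -1.11);  n_2 = (-0.3708, -0.9287)
edge 4: e_4 = (-2.30, +1.76);  n_4 = (+0.6077, +0.7942)
∠(n_2, n_4) = 164.34°
δ = |180° − 164.34°| = 15.66°
15.66° ≤ 2α = 43.60°  →  valid

δ = 15.66°, valid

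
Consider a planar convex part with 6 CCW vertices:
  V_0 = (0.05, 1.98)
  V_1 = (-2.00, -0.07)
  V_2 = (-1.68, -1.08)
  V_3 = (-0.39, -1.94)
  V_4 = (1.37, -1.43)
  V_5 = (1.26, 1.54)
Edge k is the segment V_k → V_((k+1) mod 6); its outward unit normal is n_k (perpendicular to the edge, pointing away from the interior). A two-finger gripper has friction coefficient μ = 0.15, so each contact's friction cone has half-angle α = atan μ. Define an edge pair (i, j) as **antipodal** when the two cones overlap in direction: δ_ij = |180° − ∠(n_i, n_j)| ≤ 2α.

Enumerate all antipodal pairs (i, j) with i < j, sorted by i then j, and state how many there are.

count = 2; pairs: (1,4), (2,5)

α = atan 0.15 = 8.53°;  2α = 17.06°
n_0 = (-0.7071, +0.7071)
n_1 = (-0.9533, -0.3020)
n_2 = (-0.5547, -0.8321)
n_3 = (+0.2783, -0.9605)
n_4 = (+0.9993, +0.0370)
n_5 = (+0.3417, +0.9398)
  (0,1): δ = 117.42°  ·
  (0,2): δ = 78.69°  ·
  (0,3): δ = 28.84°  ·
  (0,4): δ = 47.12°  ·
  (0,5): δ = 115.02°  ·
  (1,2): δ = 141.27°  ·
  (1,3): δ = 91.42°  ·
  (1,4): δ = 15.46°  ✓
  (1,5): δ = 52.44°  ·
  (2,3): δ = 130.15°  ·
  (2,4): δ = 54.19°  ·
  (2,5): δ = 13.71°  ✓
  (3,4): δ = 104.04°  ·
  (3,5): δ = 36.14°  ·
  (4,5): δ = 112.10°  ·
antipodal pairs: 2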